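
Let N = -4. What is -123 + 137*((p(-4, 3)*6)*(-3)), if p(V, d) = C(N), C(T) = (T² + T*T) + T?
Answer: -69171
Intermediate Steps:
C(T) = T + 2*T² (C(T) = (T² + T²) + T = 2*T² + T = T + 2*T²)
p(V, d) = 28 (p(V, d) = -4*(1 + 2*(-4)) = -4*(1 - 8) = -4*(-7) = 28)
-123 + 137*((p(-4, 3)*6)*(-3)) = -123 + 137*((28*6)*(-3)) = -123 + 137*(168*(-3)) = -123 + 137*(-504) = -123 - 69048 = -69171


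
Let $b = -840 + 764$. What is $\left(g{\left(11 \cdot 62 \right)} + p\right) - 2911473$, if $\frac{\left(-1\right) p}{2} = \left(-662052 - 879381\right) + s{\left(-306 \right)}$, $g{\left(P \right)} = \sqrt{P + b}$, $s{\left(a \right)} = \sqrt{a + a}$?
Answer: $171393 + \sqrt{606} - 12 i \sqrt{17} \approx 1.7142 \cdot 10^{5} - 49.477 i$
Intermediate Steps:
$b = -76$
$s{\left(a \right)} = \sqrt{2} \sqrt{a}$ ($s{\left(a \right)} = \sqrt{2 a} = \sqrt{2} \sqrt{a}$)
$g{\left(P \right)} = \sqrt{-76 + P}$ ($g{\left(P \right)} = \sqrt{P - 76} = \sqrt{-76 + P}$)
$p = 3082866 - 12 i \sqrt{17}$ ($p = - 2 \left(\left(-662052 - 879381\right) + \sqrt{2} \sqrt{-306}\right) = - 2 \left(-1541433 + \sqrt{2} \cdot 3 i \sqrt{34}\right) = - 2 \left(-1541433 + 6 i \sqrt{17}\right) = 3082866 - 12 i \sqrt{17} \approx 3.0829 \cdot 10^{6} - 49.477 i$)
$\left(g{\left(11 \cdot 62 \right)} + p\right) - 2911473 = \left(\sqrt{-76 + 11 \cdot 62} + \left(3082866 - 12 i \sqrt{17}\right)\right) - 2911473 = \left(\sqrt{-76 + 682} + \left(3082866 - 12 i \sqrt{17}\right)\right) - 2911473 = \left(\sqrt{606} + \left(3082866 - 12 i \sqrt{17}\right)\right) - 2911473 = \left(3082866 + \sqrt{606} - 12 i \sqrt{17}\right) - 2911473 = 171393 + \sqrt{606} - 12 i \sqrt{17}$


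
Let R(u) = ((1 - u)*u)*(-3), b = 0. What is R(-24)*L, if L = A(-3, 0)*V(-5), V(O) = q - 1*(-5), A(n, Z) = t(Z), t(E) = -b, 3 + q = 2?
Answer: 0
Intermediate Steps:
q = -1 (q = -3 + 2 = -1)
t(E) = 0 (t(E) = -1*0 = 0)
A(n, Z) = 0
V(O) = 4 (V(O) = -1 - 1*(-5) = -1 + 5 = 4)
R(u) = -3*u*(1 - u) (R(u) = (u*(1 - u))*(-3) = -3*u*(1 - u))
L = 0 (L = 0*4 = 0)
R(-24)*L = (3*(-24)*(-1 - 24))*0 = (3*(-24)*(-25))*0 = 1800*0 = 0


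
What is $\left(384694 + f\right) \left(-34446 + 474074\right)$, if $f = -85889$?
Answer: $131363044540$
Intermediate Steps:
$\left(384694 + f\right) \left(-34446 + 474074\right) = \left(384694 - 85889\right) \left(-34446 + 474074\right) = 298805 \cdot 439628 = 131363044540$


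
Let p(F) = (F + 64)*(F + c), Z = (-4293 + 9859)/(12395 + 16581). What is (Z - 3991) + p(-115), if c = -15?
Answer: 38236615/14488 ≈ 2639.2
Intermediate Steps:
Z = 2783/14488 (Z = 5566/28976 = 5566*(1/28976) = 2783/14488 ≈ 0.19209)
p(F) = (-15 + F)*(64 + F) (p(F) = (F + 64)*(F - 15) = (64 + F)*(-15 + F) = (-15 + F)*(64 + F))
(Z - 3991) + p(-115) = (2783/14488 - 3991) + (-960 + (-115)**2 + 49*(-115)) = -57818825/14488 + (-960 + 13225 - 5635) = -57818825/14488 + 6630 = 38236615/14488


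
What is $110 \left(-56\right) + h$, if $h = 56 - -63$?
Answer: $-6041$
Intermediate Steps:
$h = 119$ ($h = 56 + 63 = 119$)
$110 \left(-56\right) + h = 110 \left(-56\right) + 119 = -6160 + 119 = -6041$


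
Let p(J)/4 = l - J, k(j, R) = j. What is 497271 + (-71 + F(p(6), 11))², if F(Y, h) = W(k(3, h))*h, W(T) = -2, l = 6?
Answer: 505920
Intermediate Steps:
p(J) = 24 - 4*J (p(J) = 4*(6 - J) = 24 - 4*J)
F(Y, h) = -2*h
497271 + (-71 + F(p(6), 11))² = 497271 + (-71 - 2*11)² = 497271 + (-71 - 22)² = 497271 + (-93)² = 497271 + 8649 = 505920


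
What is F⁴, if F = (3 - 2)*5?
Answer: 625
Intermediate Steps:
F = 5 (F = 1*5 = 5)
F⁴ = 5⁴ = 625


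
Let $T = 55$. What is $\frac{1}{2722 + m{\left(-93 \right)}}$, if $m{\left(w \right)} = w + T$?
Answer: $\frac{1}{2684} \approx 0.00037258$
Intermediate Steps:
$m{\left(w \right)} = 55 + w$ ($m{\left(w \right)} = w + 55 = 55 + w$)
$\frac{1}{2722 + m{\left(-93 \right)}} = \frac{1}{2722 + \left(55 - 93\right)} = \frac{1}{2722 - 38} = \frac{1}{2684}$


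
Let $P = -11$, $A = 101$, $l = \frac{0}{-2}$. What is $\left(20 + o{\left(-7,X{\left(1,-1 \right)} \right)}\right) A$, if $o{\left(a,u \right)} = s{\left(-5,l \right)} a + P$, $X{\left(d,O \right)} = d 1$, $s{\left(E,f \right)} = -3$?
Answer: $3030$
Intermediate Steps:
$l = 0$ ($l = 0 \left(- \frac{1}{2}\right) = 0$)
$X{\left(d,O \right)} = d$
$o{\left(a,u \right)} = -11 - 3 a$ ($o{\left(a,u \right)} = - 3 a - 11 = -11 - 3 a$)
$\left(20 + o{\left(-7,X{\left(1,-1 \right)} \right)}\right) A = \left(20 - -10\right) 101 = \left(20 + \left(-11 + 21\right)\right) 101 = \left(20 + 10\right) 101 = 30 \cdot 101 = 3030$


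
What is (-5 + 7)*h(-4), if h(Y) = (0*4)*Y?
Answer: 0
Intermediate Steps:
h(Y) = 0 (h(Y) = 0*Y = 0)
(-5 + 7)*h(-4) = (-5 + 7)*0 = 2*0 = 0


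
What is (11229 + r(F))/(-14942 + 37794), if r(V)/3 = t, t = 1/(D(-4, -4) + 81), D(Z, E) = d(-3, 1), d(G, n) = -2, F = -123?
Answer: 443547/902654 ≈ 0.49138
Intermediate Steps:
D(Z, E) = -2
t = 1/79 (t = 1/(-2 + 81) = 1/79 ≈ 0.012658)
r(V) = 3/79 (r(V) = 3*(1/79) = 3/79)
(11229 + r(F))/(-14942 + 37794) = (11229 + 3/79)/(-14942 + 37794) = (887094/79)/22852 = (887094/79)*(1/22852) = 443547/902654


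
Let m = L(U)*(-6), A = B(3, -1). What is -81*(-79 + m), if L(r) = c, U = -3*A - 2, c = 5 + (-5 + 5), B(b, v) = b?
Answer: 8829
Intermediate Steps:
A = 3
c = 5 (c = 5 + 0 = 5)
U = -11 (U = -3*3 - 2 = -9 - 2 = -11)
L(r) = 5
m = -30 (m = 5*(-6) = -30)
-81*(-79 + m) = -81*(-79 - 30) = -81*(-109) = 8829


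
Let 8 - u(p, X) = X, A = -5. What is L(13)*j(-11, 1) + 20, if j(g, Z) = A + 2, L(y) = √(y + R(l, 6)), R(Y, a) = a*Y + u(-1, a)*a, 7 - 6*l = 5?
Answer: 20 - 9*√3 ≈ 4.4115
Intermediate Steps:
l = ⅓ (l = 7/6 - ⅙*5 = 7/6 - ⅚ = ⅓ ≈ 0.33333)
u(p, X) = 8 - X
R(Y, a) = Y*a + a*(8 - a) (R(Y, a) = a*Y + (8 - a)*a = Y*a + a*(8 - a))
L(y) = √(14 + y) (L(y) = √(y + 6*(8 + ⅓ - 1*6)) = √(y + 6*(8 + ⅓ - 6)) = √(y + 6*(7/3)) = √(y + 14) = √(14 + y))
j(g, Z) = -3 (j(g, Z) = -5 + 2 = -3)
L(13)*j(-11, 1) + 20 = √(14 + 13)*(-3) + 20 = √27*(-3) + 20 = (3*√3)*(-3) + 20 = -9*√3 + 20 = 20 - 9*√3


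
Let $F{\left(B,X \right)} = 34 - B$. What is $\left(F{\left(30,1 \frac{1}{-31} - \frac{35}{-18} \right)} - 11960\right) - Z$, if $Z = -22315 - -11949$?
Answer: $-1590$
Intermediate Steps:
$Z = -10366$ ($Z = -22315 + 11949 = -10366$)
$\left(F{\left(30,1 \frac{1}{-31} - \frac{35}{-18} \right)} - 11960\right) - Z = \left(\left(34 - 30\right) - 11960\right) - -10366 = \left(\left(34 - 30\right) - 11960\right) + 10366 = \left(4 - 11960\right) + 10366 = -11956 + 10366 = -1590$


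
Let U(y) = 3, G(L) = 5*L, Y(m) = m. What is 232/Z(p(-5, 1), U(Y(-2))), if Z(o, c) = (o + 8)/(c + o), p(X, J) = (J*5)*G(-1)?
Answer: 5104/17 ≈ 300.24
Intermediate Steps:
p(X, J) = -25*J (p(X, J) = (J*5)*(5*(-1)) = (5*J)*(-5) = -25*J)
Z(o, c) = (8 + o)/(c + o)
232/Z(p(-5, 1), U(Y(-2))) = 232/(((8 - 25*1)/(3 - 25*1))) = 232/(((8 - 25)/(3 - 25))) = 232/((-17/(-22))) = 232/((-1/22*(-17))) = 232/(17/22) = 232*(22/17) = 5104/17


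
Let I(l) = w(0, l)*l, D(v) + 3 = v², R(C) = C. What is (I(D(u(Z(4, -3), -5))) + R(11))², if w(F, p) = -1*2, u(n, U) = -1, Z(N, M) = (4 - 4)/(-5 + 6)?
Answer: 225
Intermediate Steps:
Z(N, M) = 0 (Z(N, M) = 0/1 = 0*1 = 0)
D(v) = -3 + v²
w(F, p) = -2
I(l) = -2*l
(I(D(u(Z(4, -3), -5))) + R(11))² = (-2*(-3 + (-1)²) + 11)² = (-2*(-3 + 1) + 11)² = (-2*(-2) + 11)² = (4 + 11)² = 15² = 225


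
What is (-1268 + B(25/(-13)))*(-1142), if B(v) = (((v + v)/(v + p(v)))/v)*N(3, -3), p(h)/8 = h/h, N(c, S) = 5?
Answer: 114247964/79 ≈ 1.4462e+6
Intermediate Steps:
p(h) = 8 (p(h) = 8*(h/h) = 8*1 = 8)
B(v) = 10/(8 + v) (B(v) = (((v + v)/(v + 8))/v)*5 = (((2*v)/(8 + v))/v)*5 = ((2*v/(8 + v))/v)*5 = (2/(8 + v))*5 = 10/(8 + v))
(-1268 + B(25/(-13)))*(-1142) = (-1268 + 10/(8 + 25/(-13)))*(-1142) = (-1268 + 10/(8 + 25*(-1/13)))*(-1142) = (-1268 + 10/(8 - 25/13))*(-1142) = (-1268 + 10/(79/13))*(-1142) = (-1268 + 10*(13/79))*(-1142) = (-1268 + 130/79)*(-1142) = -100042/79*(-1142) = 114247964/79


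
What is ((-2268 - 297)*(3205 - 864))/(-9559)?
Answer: 6004665/9559 ≈ 628.17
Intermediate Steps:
((-2268 - 297)*(3205 - 864))/(-9559) = -2565*2341*(-1/9559) = -6004665*(-1/9559) = 6004665/9559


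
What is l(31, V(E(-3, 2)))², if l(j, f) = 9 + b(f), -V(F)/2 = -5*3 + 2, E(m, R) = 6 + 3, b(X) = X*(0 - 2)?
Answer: 1849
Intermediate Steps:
b(X) = -2*X (b(X) = X*(-2) = -2*X)
E(m, R) = 9
V(F) = 26 (V(F) = -2*(-5*3 + 2) = -2*(-15 + 2) = -2*(-13) = 26)
l(j, f) = 9 - 2*f
l(31, V(E(-3, 2)))² = (9 - 2*26)² = (9 - 52)² = (-43)² = 1849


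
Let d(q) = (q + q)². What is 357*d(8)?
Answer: 91392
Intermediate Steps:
d(q) = 4*q² (d(q) = (2*q)² = 4*q²)
357*d(8) = 357*(4*8²) = 357*(4*64) = 357*256 = 91392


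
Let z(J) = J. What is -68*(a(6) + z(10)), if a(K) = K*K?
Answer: -3128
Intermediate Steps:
a(K) = K²
-68*(a(6) + z(10)) = -68*(6² + 10) = -68*(36 + 10) = -68*46 = -3128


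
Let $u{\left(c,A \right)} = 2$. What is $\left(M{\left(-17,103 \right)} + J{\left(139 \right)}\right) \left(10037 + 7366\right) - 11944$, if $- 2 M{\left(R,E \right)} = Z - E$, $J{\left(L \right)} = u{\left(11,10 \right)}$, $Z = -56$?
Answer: $\frac{2812801}{2} \approx 1.4064 \cdot 10^{6}$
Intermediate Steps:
$J{\left(L \right)} = 2$
$M{\left(R,E \right)} = 28 + \frac{E}{2}$ ($M{\left(R,E \right)} = - \frac{-56 - E}{2} = 28 + \frac{E}{2}$)
$\left(M{\left(-17,103 \right)} + J{\left(139 \right)}\right) \left(10037 + 7366\right) - 11944 = \left(\left(28 + \frac{1}{2} \cdot 103\right) + 2\right) \left(10037 + 7366\right) - 11944 = \left(\left(28 + \frac{103}{2}\right) + 2\right) 17403 - 11944 = \left(\frac{159}{2} + 2\right) 17403 - 11944 = \frac{163}{2} \cdot 17403 - 11944 = \frac{2836689}{2} - 11944 = \frac{2812801}{2}$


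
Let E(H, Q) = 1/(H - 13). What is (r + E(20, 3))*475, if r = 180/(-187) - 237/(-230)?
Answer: 6027085/60214 ≈ 100.09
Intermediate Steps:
r = 2919/43010 (r = 180*(-1/187) - 237*(-1/230) = -180/187 + 237/230 = 2919/43010 ≈ 0.067868)
E(H, Q) = 1/(-13 + H)
(r + E(20, 3))*475 = (2919/43010 + 1/(-13 + 20))*475 = (2919/43010 + 1/7)*475 = (2919/43010 + ⅐)*475 = (63443/301070)*475 = 6027085/60214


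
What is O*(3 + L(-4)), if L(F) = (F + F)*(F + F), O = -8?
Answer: -536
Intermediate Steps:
L(F) = 4*F² (L(F) = (2*F)*(2*F) = 4*F²)
O*(3 + L(-4)) = -8*(3 + 4*(-4)²) = -8*(3 + 4*16) = -8*(3 + 64) = -8*67 = -536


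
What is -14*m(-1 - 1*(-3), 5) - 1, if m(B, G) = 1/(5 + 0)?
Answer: -19/5 ≈ -3.8000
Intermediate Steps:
m(B, G) = 1/5
-14*m(-1 - 1*(-3), 5) - 1 = -14*1/5 - 1 = -14/5 - 1 = -19/5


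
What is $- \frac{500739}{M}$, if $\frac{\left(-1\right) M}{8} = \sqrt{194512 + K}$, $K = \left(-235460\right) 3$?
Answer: $- \frac{500739 i \sqrt{127967}}{2047472} \approx - 87.487 i$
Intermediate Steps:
$K = -706380$
$M = - 16 i \sqrt{127967}$ ($M = - 8 \sqrt{194512 - 706380} = - 8 \sqrt{-511868} = - 8 \cdot 2 i \sqrt{127967} = - 16 i \sqrt{127967} \approx - 5723.6 i$)
$- \frac{500739}{M} = - \frac{500739}{\left(-16\right) i \sqrt{127967}} = - 500739 \frac{i \sqrt{127967}}{2047472} = - \frac{500739 i \sqrt{127967}}{2047472}$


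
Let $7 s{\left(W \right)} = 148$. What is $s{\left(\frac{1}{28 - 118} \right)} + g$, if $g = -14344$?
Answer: $- \frac{100260}{7} \approx -14323.0$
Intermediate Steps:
$s{\left(W \right)} = \frac{148}{7}$ ($s{\left(W \right)} = \frac{1}{7} \cdot 148 = \frac{148}{7}$)
$s{\left(\frac{1}{28 - 118} \right)} + g = \frac{148}{7} - 14344 = - \frac{100260}{7}$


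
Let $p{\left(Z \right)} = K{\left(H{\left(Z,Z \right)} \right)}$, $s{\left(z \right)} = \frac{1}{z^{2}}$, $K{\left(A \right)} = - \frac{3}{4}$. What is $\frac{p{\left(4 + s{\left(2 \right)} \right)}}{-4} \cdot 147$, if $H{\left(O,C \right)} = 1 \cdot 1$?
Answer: $\frac{441}{16} \approx 27.563$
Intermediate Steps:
$H{\left(O,C \right)} = 1$
$K{\left(A \right)} = - \frac{3}{4}$ ($K{\left(A \right)} = \left(-3\right) \frac{1}{4} = - \frac{3}{4}$)
$s{\left(z \right)} = \frac{1}{z^{2}}$
$p{\left(Z \right)} = - \frac{3}{4}$
$\frac{p{\left(4 + s{\left(2 \right)} \right)}}{-4} \cdot 147 = \frac{1}{-4} \left(- \frac{3}{4}\right) 147 = \left(- \frac{1}{4}\right) \left(- \frac{3}{4}\right) 147 = \frac{3}{16} \cdot 147 = \frac{441}{16}$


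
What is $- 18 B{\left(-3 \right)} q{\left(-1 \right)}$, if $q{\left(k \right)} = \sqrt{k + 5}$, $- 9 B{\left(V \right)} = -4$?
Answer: $-16$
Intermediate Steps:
$B{\left(V \right)} = \frac{4}{9}$ ($B{\left(V \right)} = \left(- \frac{1}{9}\right) \left(-4\right) = \frac{4}{9}$)
$q{\left(k \right)} = \sqrt{5 + k}$
$- 18 B{\left(-3 \right)} q{\left(-1 \right)} = \left(-18\right) \frac{4}{9} \sqrt{5 - 1} = - 8 \sqrt{4} = \left(-8\right) 2 = -16$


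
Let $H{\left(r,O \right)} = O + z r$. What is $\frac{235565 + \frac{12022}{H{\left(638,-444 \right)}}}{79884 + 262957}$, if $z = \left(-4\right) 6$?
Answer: $\frac{1855775059}{2700901398} \approx 0.68709$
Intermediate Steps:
$z = -24$
$H{\left(r,O \right)} = O - 24 r$
$\frac{235565 + \frac{12022}{H{\left(638,-444 \right)}}}{79884 + 262957} = \frac{235565 + \frac{12022}{-444 - 15312}}{79884 + 262957} = \frac{235565 + \frac{12022}{-444 - 15312}}{342841} = \left(235565 + \frac{12022}{-15756}\right) \frac{1}{342841} = \left(235565 + 12022 \left(- \frac{1}{15756}\right)\right) \frac{1}{342841} = \left(235565 - \frac{6011}{7878}\right) \frac{1}{342841} = \frac{1855775059}{7878} \cdot \frac{1}{342841} = \frac{1855775059}{2700901398}$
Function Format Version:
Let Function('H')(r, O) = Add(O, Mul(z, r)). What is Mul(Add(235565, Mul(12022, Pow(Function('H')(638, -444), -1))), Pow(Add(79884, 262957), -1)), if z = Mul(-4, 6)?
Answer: Rational(1855775059, 2700901398) ≈ 0.68709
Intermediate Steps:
z = -24
Function('H')(r, O) = Add(O, Mul(-24, r))
Mul(Add(235565, Mul(12022, Pow(Function('H')(638, -444), -1))), Pow(Add(79884, 262957), -1)) = Mul(Add(235565, Mul(12022, Pow(Add(-444, Mul(-24, 638)), -1))), Pow(Add(79884, 262957), -1)) = Mul(Add(235565, Mul(12022, Pow(Add(-444, -15312), -1))), Pow(342841, -1)) = Mul(Add(235565, Mul(12022, Pow(-15756, -1))), Rational(1, 342841)) = Mul(Add(235565, Mul(12022, Rational(-1, 15756))), Rational(1, 342841)) = Mul(Add(235565, Rational(-6011, 7878)), Rational(1, 342841)) = Mul(Rational(1855775059, 7878), Rational(1, 342841)) = Rational(1855775059, 2700901398)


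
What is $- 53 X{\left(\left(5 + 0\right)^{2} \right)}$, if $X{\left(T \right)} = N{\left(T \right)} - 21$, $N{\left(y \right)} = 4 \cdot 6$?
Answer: $-159$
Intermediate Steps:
$N{\left(y \right)} = 24$
$X{\left(T \right)} = 3$ ($X{\left(T \right)} = 24 - 21 = 3$)
$- 53 X{\left(\left(5 + 0\right)^{2} \right)} = \left(-53\right) 3 = -159$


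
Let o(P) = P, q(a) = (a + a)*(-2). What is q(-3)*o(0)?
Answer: 0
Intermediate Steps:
q(a) = -4*a (q(a) = (2*a)*(-2) = -4*a)
q(-3)*o(0) = -4*(-3)*0 = 12*0 = 0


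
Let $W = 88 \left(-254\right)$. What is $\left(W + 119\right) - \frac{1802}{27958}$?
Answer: $- \frac{310796008}{13979} \approx -22233.0$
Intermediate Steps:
$W = -22352$
$\left(W + 119\right) - \frac{1802}{27958} = \left(-22352 + 119\right) - \frac{1802}{27958} = -22233 - \frac{901}{13979} = - \frac{310796008}{13979}$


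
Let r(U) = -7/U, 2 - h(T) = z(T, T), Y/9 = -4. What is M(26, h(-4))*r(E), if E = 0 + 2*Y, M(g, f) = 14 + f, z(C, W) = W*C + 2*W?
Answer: 7/9 ≈ 0.77778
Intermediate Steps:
z(C, W) = 2*W + C*W (z(C, W) = C*W + 2*W = 2*W + C*W)
Y = -36 (Y = 9*(-4) = -36)
h(T) = 2 - T*(2 + T)
E = -72 (E = 0 + 2*(-36) = 0 - 72 = -72)
M(26, h(-4))*r(E) = (14 + (2 - 1*(-4)*(2 - 4)))*(-7/(-72)) = (14 + (2 - 1*(-4)*(-2)))*(-7*(-1/72)) = (14 + (2 - 8))*(7/72) = (14 - 6)*(7/72) = 8*(7/72) = 7/9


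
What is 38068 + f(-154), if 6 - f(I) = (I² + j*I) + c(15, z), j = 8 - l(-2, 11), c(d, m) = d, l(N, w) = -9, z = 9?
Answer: 16961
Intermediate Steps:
j = 17 (j = 8 - 1*(-9) = 8 + 9 = 17)
f(I) = -9 - I² - 17*I (f(I) = 6 - ((I² + 17*I) + 15) = 6 - (15 + I² + 17*I) = 6 + (-15 - I² - 17*I) = -9 - I² - 17*I)
38068 + f(-154) = 38068 + (-9 - 1*(-154)² - 17*(-154)) = 38068 + (-9 - 1*23716 + 2618) = 38068 + (-9 - 23716 + 2618) = 38068 - 21107 = 16961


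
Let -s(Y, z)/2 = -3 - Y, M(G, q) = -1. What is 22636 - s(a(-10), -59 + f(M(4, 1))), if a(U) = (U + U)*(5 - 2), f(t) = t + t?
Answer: 22750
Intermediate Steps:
f(t) = 2*t
a(U) = 6*U (a(U) = (2*U)*3 = 6*U)
s(Y, z) = 6 + 2*Y (s(Y, z) = -2*(-3 - Y) = 6 + 2*Y)
22636 - s(a(-10), -59 + f(M(4, 1))) = 22636 - (6 + 2*(6*(-10))) = 22636 - (6 + 2*(-60)) = 22636 - (6 - 120) = 22636 - 1*(-114) = 22636 + 114 = 22750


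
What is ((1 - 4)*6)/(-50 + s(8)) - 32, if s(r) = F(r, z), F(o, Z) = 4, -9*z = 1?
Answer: -727/23 ≈ -31.609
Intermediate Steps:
z = -1/9 (z = -1/9*1 = -1/9 ≈ -0.11111)
s(r) = 4
((1 - 4)*6)/(-50 + s(8)) - 32 = ((1 - 4)*6)/(-50 + 4) - 32 = (-3*6)/(-46) - 32 = -1/46*(-18) - 32 = 9/23 - 32 = -727/23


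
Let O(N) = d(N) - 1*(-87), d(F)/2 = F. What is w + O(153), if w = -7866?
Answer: -7473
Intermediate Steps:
d(F) = 2*F
O(N) = 87 + 2*N (O(N) = 2*N - 1*(-87) = 2*N + 87 = 87 + 2*N)
w + O(153) = -7866 + (87 + 2*153) = -7866 + (87 + 306) = -7866 + 393 = -7473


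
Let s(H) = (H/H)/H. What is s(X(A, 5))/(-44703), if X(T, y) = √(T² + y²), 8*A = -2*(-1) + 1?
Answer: -8*√1609/71927127 ≈ -4.4614e-6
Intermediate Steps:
A = 3/8 (A = (-2*(-1) + 1)/8 = (2 + 1)/8 = (⅛)*3 = 3/8 ≈ 0.37500)
s(H) = 1/H
s(X(A, 5))/(-44703) = 1/(√((3/8)² + 5²)*(-44703)) = -1/44703/√(9/64 + 25) = -1/44703/√(1609/64) = -1/44703/(√1609/8) = (8*√1609/1609)*(-1/44703) = -8*√1609/71927127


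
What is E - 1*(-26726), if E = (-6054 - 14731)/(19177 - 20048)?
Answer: 23299131/871 ≈ 26750.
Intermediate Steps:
E = 20785/871 (E = -20785/(-871) = -20785*(-1/871) = 20785/871 ≈ 23.863)
E - 1*(-26726) = 20785/871 - 1*(-26726) = 20785/871 + 26726 = 23299131/871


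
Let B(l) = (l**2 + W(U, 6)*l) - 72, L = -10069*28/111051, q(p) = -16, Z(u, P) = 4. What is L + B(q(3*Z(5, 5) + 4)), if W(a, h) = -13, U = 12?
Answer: 43250060/111051 ≈ 389.46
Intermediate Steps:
L = -281932/111051 (L = -281932*1/111051 = -281932/111051 ≈ -2.5388)
B(l) = -72 + l**2 - 13*l (B(l) = (l**2 - 13*l) - 72 = -72 + l**2 - 13*l)
L + B(q(3*Z(5, 5) + 4)) = -281932/111051 + (-72 + (-16)**2 - 13*(-16)) = -281932/111051 + (-72 + 256 + 208) = -281932/111051 + 392 = 43250060/111051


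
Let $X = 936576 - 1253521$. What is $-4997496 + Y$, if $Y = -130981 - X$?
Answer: $-4811532$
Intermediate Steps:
$X = -316945$
$Y = 185964$ ($Y = -130981 - -316945 = -130981 + 316945 = 185964$)
$-4997496 + Y = -4997496 + 185964 = -4811532$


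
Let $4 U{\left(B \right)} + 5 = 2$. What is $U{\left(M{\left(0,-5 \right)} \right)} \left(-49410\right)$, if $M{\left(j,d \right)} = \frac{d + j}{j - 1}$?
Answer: $\frac{74115}{2} \approx 37058.0$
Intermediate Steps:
$M{\left(j,d \right)} = \frac{d + j}{-1 + j}$
$U{\left(B \right)} = - \frac{3}{4}$ ($U{\left(B \right)} = - \frac{5}{4} + \frac{1}{4} \cdot 2 = - \frac{5}{4} + \frac{1}{2} = - \frac{3}{4}$)
$U{\left(M{\left(0,-5 \right)} \right)} \left(-49410\right) = \left(- \frac{3}{4}\right) \left(-49410\right) = \frac{74115}{2}$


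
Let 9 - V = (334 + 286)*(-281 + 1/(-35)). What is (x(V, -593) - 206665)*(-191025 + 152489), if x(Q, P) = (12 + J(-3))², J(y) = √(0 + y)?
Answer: 7958608864 - 924864*I*√3 ≈ 7.9586e+9 - 1.6019e+6*I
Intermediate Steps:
V = 1219727/7 (V = 9 - (334 + 286)*(-281 + 1/(-35)) = 9 - 620*(-281 - 1/35) = 9 - 620*(-9836)/35 = 9 - 1*(-1219664/7) = 9 + 1219664/7 = 1219727/7 ≈ 1.7425e+5)
J(y) = √y
x(Q, P) = (12 + I*√3)² (x(Q, P) = (12 + √(-3))² = (12 + I*√3)²)
(x(V, -593) - 206665)*(-191025 + 152489) = ((12 + I*√3)² - 206665)*(-191025 + 152489) = (-206665 + (12 + I*√3)²)*(-38536) = 7964042440 - 38536*(12 + I*√3)²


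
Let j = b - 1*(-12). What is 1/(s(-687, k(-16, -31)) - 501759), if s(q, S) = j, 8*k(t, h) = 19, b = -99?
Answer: -1/501846 ≈ -1.9926e-6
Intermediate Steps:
k(t, h) = 19/8 (k(t, h) = (1/8)*19 = 19/8)
j = -87 (j = -99 - 1*(-12) = -99 + 12 = -87)
s(q, S) = -87
1/(s(-687, k(-16, -31)) - 501759) = 1/(-87 - 501759) = 1/(-501846) = -1/501846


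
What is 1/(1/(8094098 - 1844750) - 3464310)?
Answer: -6249348/21649678769879 ≈ -2.8866e-7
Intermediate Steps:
1/(1/(8094098 - 1844750) - 3464310) = 1/(1/6249348 - 3464310) = 1/(-21649678769879/6249348) = -6249348/21649678769879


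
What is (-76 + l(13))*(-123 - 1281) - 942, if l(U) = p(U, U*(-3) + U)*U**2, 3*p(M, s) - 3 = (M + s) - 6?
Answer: 1371234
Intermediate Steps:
p(M, s) = -1 + M/3 + s/3 (p(M, s) = 1 + ((M + s) - 6)/3 = 1 + (-6 + M + s)/3 = 1 + (-2 + M/3 + s/3) = -1 + M/3 + s/3)
l(U) = U**2*(-1 - U/3) (l(U) = (-1 + U/3 + (U*(-3) + U)/3)*U**2 = (-1 + U/3 + (-3*U + U)/3)*U**2 = (-1 + U/3 + (-2*U)/3)*U**2 = (-1 + U/3 - 2*U/3)*U**2 = (-1 - U/3)*U**2 = U**2*(-1 - U/3))
(-76 + l(13))*(-123 - 1281) - 942 = (-76 + (1/3)*13**2*(-3 - 1*13))*(-123 - 1281) - 942 = (-76 + (1/3)*169*(-3 - 13))*(-1404) - 942 = (-76 + (1/3)*169*(-16))*(-1404) - 942 = (-76 - 2704/3)*(-1404) - 942 = -2932/3*(-1404) - 942 = 1372176 - 942 = 1371234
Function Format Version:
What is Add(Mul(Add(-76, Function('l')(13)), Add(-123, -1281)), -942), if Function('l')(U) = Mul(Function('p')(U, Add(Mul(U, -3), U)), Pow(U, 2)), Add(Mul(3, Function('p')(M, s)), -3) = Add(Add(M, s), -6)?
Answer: 1371234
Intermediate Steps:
Function('p')(M, s) = Add(-1, Mul(Rational(1, 3), M), Mul(Rational(1, 3), s)) (Function('p')(M, s) = Add(1, Mul(Rational(1, 3), Add(Add(M, s), -6))) = Add(1, Mul(Rational(1, 3), Add(-6, M, s))) = Add(1, Add(-2, Mul(Rational(1, 3), M), Mul(Rational(1, 3), s))) = Add(-1, Mul(Rational(1, 3), M), Mul(Rational(1, 3), s)))
Function('l')(U) = Mul(Pow(U, 2), Add(-1, Mul(Rational(-1, 3), U))) (Function('l')(U) = Mul(Add(-1, Mul(Rational(1, 3), U), Mul(Rational(1, 3), Add(Mul(U, -3), U))), Pow(U, 2)) = Mul(Add(-1, Mul(Rational(1, 3), U), Mul(Rational(1, 3), Add(Mul(-3, U), U))), Pow(U, 2)) = Mul(Add(-1, Mul(Rational(1, 3), U), Mul(Rational(1, 3), Mul(-2, U))), Pow(U, 2)) = Mul(Add(-1, Mul(Rational(1, 3), U), Mul(Rational(-2, 3), U)), Pow(U, 2)) = Mul(Add(-1, Mul(Rational(-1, 3), U)), Pow(U, 2)) = Mul(Pow(U, 2), Add(-1, Mul(Rational(-1, 3), U))))
Add(Mul(Add(-76, Function('l')(13)), Add(-123, -1281)), -942) = Add(Mul(Add(-76, Mul(Rational(1, 3), Pow(13, 2), Add(-3, Mul(-1, 13)))), Add(-123, -1281)), -942) = Add(Mul(Add(-76, Mul(Rational(1, 3), 169, Add(-3, -13))), -1404), -942) = Add(Mul(Add(-76, Mul(Rational(1, 3), 169, -16)), -1404), -942) = Add(Mul(Add(-76, Rational(-2704, 3)), -1404), -942) = Add(Mul(Rational(-2932, 3), -1404), -942) = Add(1372176, -942) = 1371234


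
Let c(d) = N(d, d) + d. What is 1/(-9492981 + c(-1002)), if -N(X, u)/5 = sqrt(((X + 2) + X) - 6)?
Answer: I/(-9493983*I + 10*sqrt(502)) ≈ -1.0533e-7 + 2.4857e-12*I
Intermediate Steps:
N(X, u) = -5*sqrt(-4 + 2*X) (N(X, u) = -5*sqrt(((X + 2) + X) - 6) = -5*sqrt(((2 + X) + X) - 6) = -5*sqrt((2 + 2*X) - 6) = -5*sqrt(-4 + 2*X))
c(d) = d - 5*sqrt(-4 + 2*d) (c(d) = -5*sqrt(-4 + 2*d) + d = d - 5*sqrt(-4 + 2*d))
1/(-9492981 + c(-1002)) = 1/(-9492981 + (-1002 - 5*sqrt(-4 + 2*(-1002)))) = 1/(-9492981 + (-1002 - 5*sqrt(-4 - 2004))) = 1/(-9492981 + (-1002 - 10*I*sqrt(502))) = 1/(-9493983 - 10*I*sqrt(502))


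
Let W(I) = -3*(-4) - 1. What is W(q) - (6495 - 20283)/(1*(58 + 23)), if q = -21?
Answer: 1631/9 ≈ 181.22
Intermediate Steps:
W(I) = 11 (W(I) = 12 - 1 = 11)
W(q) - (6495 - 20283)/(1*(58 + 23)) = 11 - (6495 - 20283)/(1*(58 + 23)) = 11 - (-13788)/(1*81) = 11 - (-13788)/81 = 11 - 1*(-1532/9) = 11 + 1532/9 = 1631/9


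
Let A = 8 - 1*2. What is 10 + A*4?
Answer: 34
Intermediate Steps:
A = 6 (A = 8 - 2 = 6)
10 + A*4 = 10 + 6*4 = 10 + 24 = 34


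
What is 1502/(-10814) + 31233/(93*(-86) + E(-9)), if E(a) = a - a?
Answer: -58294443/14415062 ≈ -4.0440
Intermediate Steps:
E(a) = 0
1502/(-10814) + 31233/(93*(-86) + E(-9)) = 1502/(-10814) + 31233/(93*(-86) + 0) = 1502*(-1/10814) + 31233/(-7998 + 0) = -751/5407 + 31233/(-7998) = -751/5407 + 31233*(-1/7998) = -751/5407 - 10411/2666 = -58294443/14415062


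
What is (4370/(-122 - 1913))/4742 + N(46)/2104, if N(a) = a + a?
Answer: 21965069/507588422 ≈ 0.043273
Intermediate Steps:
N(a) = 2*a
(4370/(-122 - 1913))/4742 + N(46)/2104 = (4370/(-122 - 1913))/4742 + (2*46)/2104 = (4370/(-2035))*(1/4742) + 92*(1/2104) = (4370*(-1/2035))*(1/4742) + 23/526 = -874/407*1/4742 + 23/526 = -437/964997 + 23/526 = 21965069/507588422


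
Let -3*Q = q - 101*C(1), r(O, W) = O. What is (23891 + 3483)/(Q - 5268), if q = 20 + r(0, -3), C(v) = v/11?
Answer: -903342/173963 ≈ -5.1927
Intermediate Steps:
C(v) = v/11 (C(v) = v*(1/11) = v/11)
q = 20 (q = 20 + 0 = 20)
Q = -119/33 (Q = -(20 - 101/11)/3 = -⅓*119/11 = -119/33 ≈ -3.6061)
(23891 + 3483)/(Q - 5268) = (23891 + 3483)/(-119/33 - 5268) = 27374/(-173963/33) = 27374*(-33/173963) = -903342/173963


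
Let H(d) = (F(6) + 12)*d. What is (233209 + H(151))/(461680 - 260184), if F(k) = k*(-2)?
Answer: 233209/201496 ≈ 1.1574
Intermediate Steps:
F(k) = -2*k
H(d) = 0 (H(d) = (-2*6 + 12)*d = (-12 + 12)*d = 0*d = 0)
(233209 + H(151))/(461680 - 260184) = (233209 + 0)/(461680 - 260184) = 233209/201496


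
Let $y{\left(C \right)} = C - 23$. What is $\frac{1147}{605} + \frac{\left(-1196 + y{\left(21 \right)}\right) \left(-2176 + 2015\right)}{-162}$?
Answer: $- \frac{58252688}{49005} \approx -1188.7$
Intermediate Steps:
$y{\left(C \right)} = -23 + C$
$\frac{1147}{605} + \frac{\left(-1196 + y{\left(21 \right)}\right) \left(-2176 + 2015\right)}{-162} = \frac{1147}{605} + \frac{\left(-1196 + \left(-23 + 21\right)\right) \left(-2176 + 2015\right)}{-162} = 1147 \cdot \frac{1}{605} + \left(-1196 - 2\right) \left(-161\right) \left(- \frac{1}{162}\right) = \frac{1147}{605} + \left(-1198\right) \left(-161\right) \left(- \frac{1}{162}\right) = \frac{1147}{605} + 192878 \left(- \frac{1}{162}\right) = \frac{1147}{605} - \frac{96439}{81} = - \frac{58252688}{49005}$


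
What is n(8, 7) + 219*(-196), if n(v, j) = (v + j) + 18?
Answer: -42891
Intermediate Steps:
n(v, j) = 18 + j + v (n(v, j) = (j + v) + 18 = 18 + j + v)
n(8, 7) + 219*(-196) = (18 + 7 + 8) + 219*(-196) = 33 - 42924 = -42891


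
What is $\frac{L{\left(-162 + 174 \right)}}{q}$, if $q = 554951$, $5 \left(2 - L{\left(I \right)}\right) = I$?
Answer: $- \frac{2}{2774755} \approx -7.2078 \cdot 10^{-7}$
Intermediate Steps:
$L{\left(I \right)} = 2 - \frac{I}{5}$
$\frac{L{\left(-162 + 174 \right)}}{q} = \frac{2 - \frac{-162 + 174}{5}}{554951} = \left(2 - \frac{12}{5}\right) \frac{1}{554951} = \left(- \frac{2}{5}\right) \frac{1}{554951} = - \frac{2}{2774755}$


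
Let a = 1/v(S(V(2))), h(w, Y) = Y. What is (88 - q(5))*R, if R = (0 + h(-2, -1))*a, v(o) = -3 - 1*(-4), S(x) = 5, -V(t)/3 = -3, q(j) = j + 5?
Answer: -78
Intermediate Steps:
q(j) = 5 + j
V(t) = 9 (V(t) = -3*(-3) = 9)
v(o) = 1 (v(o) = -3 + 4 = 1)
a = 1 (a = 1/1 = 1)
R = -1 (R = (0 - 1)*1 = -1*1 = -1)
(88 - q(5))*R = (88 - (5 + 5))*(-1) = (88 - 1*10)*(-1) = (88 - 10)*(-1) = 78*(-1) = -78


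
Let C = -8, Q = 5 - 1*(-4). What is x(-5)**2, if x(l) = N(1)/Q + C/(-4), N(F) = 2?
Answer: 400/81 ≈ 4.9383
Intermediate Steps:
Q = 9 (Q = 5 + 4 = 9)
x(l) = 20/9 (x(l) = 2/9 - 8/(-4) = 2*(1/9) - 8*(-1/4) = 2/9 + 2 = 20/9)
x(-5)**2 = (20/9)**2 = 400/81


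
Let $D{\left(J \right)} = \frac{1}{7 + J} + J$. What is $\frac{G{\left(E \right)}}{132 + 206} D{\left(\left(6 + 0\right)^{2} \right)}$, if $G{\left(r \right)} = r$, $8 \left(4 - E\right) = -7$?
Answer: $\frac{4647}{8944} \approx 0.51957$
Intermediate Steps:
$E = \frac{39}{8}$ ($E = 4 - - \frac{7}{8} = 4 + \frac{7}{8} = \frac{39}{8} \approx 4.875$)
$D{\left(J \right)} = J + \frac{1}{7 + J}$
$\frac{G{\left(E \right)}}{132 + 206} D{\left(\left(6 + 0\right)^{2} \right)} = \frac{39}{8 \left(132 + 206\right)} \frac{1 + \left(\left(6 + 0\right)^{2}\right)^{2} + 7 \left(6 + 0\right)^{2}}{7 + \left(6 + 0\right)^{2}} = \frac{39}{8 \cdot 338} \frac{1 + \left(6^{2}\right)^{2} + 7 \cdot 6^{2}}{7 + 6^{2}} = \frac{39}{8} \cdot \frac{1}{338} \frac{1 + 36^{2} + 7 \cdot 36}{7 + 36} = \frac{3 \frac{1 + 1296 + 252}{43}}{208} = \frac{3 \cdot \frac{1}{43} \cdot 1549}{208} = \frac{3}{208} \cdot \frac{1549}{43} = \frac{4647}{8944}$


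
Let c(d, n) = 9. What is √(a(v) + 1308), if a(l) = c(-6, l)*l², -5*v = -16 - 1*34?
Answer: 4*√138 ≈ 46.989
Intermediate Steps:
v = 10 (v = -(-16 - 1*34)/5 = -(-16 - 34)/5 = -⅕*(-50) = 10)
a(l) = 9*l²
√(a(v) + 1308) = √(9*10² + 1308) = √(9*100 + 1308) = √(900 + 1308) = √2208 = 4*√138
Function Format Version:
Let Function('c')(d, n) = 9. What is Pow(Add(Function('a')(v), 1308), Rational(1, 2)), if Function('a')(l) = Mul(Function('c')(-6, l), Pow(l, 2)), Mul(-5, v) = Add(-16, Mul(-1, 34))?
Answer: Mul(4, Pow(138, Rational(1, 2))) ≈ 46.989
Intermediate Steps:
v = 10 (v = Mul(Rational(-1, 5), Add(-16, Mul(-1, 34))) = Mul(Rational(-1, 5), Add(-16, -34)) = Mul(Rational(-1, 5), -50) = 10)
Function('a')(l) = Mul(9, Pow(l, 2))
Pow(Add(Function('a')(v), 1308), Rational(1, 2)) = Pow(Add(Mul(9, Pow(10, 2)), 1308), Rational(1, 2)) = Pow(Add(Mul(9, 100), 1308), Rational(1, 2)) = Pow(Add(900, 1308), Rational(1, 2)) = Pow(2208, Rational(1, 2)) = Mul(4, Pow(138, Rational(1, 2)))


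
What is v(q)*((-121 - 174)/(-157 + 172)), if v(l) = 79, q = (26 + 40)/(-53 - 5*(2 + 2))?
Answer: -4661/3 ≈ -1553.7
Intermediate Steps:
q = -66/73 (q = 66/(-53 - 5*4) = 66/(-53 - 20) = 66/(-73) = 66*(-1/73) = -66/73 ≈ -0.90411)
v(q)*((-121 - 174)/(-157 + 172)) = 79*((-121 - 174)/(-157 + 172)) = 79*(-295/15) = 79*(-295*1/15) = 79*(-59/3) = -4661/3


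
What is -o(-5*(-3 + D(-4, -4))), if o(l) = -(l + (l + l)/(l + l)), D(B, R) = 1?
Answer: 11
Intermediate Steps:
o(l) = -1 - l (o(l) = -(l + (2*l)/((2*l))) = -(l + (2*l)*(1/(2*l))) = -(l + 1) = -(1 + l) = -1 - l)
-o(-5*(-3 + D(-4, -4))) = -(-1 - (-5)*(-3 + 1)) = -(-1 - (-5)*(-2)) = -(-1 - 1*10) = -(-1 - 10) = -1*(-11) = 11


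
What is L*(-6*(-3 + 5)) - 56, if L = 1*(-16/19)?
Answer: -872/19 ≈ -45.895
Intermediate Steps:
L = -16/19 (L = 1*(-16*1/19) = 1*(-16/19) = -16/19 ≈ -0.84210)
L*(-6*(-3 + 5)) - 56 = -(-96)*(-3 + 5)/19 - 56 = -(-96)*2/19 - 56 = -16/19*(-12) - 56 = 192/19 - 56 = -872/19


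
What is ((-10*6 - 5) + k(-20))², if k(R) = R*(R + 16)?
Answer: 225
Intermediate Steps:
k(R) = R*(16 + R)
((-10*6 - 5) + k(-20))² = ((-10*6 - 5) - 20*(16 - 20))² = ((-60 - 5) - 20*(-4))² = (-65 + 80)² = 15² = 225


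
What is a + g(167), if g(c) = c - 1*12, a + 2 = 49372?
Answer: 49525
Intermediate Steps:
a = 49370 (a = -2 + 49372 = 49370)
g(c) = -12 + c (g(c) = c - 12 = -12 + c)
a + g(167) = 49370 + (-12 + 167) = 49370 + 155 = 49525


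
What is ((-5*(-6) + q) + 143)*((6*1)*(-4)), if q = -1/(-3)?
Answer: -4160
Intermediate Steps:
q = ⅓ (q = -⅓*(-1) = ⅓ ≈ 0.33333)
((-5*(-6) + q) + 143)*((6*1)*(-4)) = ((-5*(-6) + ⅓) + 143)*((6*1)*(-4)) = ((30 + ⅓) + 143)*(6*(-4)) = (91/3 + 143)*(-24) = (520/3)*(-24) = -4160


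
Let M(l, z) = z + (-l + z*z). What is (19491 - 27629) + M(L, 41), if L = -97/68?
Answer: -436191/68 ≈ -6414.6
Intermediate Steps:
L = -97/68 (L = -97*1/68 = -97/68 ≈ -1.4265)
M(l, z) = z + z² - l (M(l, z) = z + (-l + z²) = z + (z² - l) = z + z² - l)
(19491 - 27629) + M(L, 41) = (19491 - 27629) + (41 + 41² - 1*(-97/68)) = -8138 + (41 + 1681 + 97/68) = -8138 + 117193/68 = -436191/68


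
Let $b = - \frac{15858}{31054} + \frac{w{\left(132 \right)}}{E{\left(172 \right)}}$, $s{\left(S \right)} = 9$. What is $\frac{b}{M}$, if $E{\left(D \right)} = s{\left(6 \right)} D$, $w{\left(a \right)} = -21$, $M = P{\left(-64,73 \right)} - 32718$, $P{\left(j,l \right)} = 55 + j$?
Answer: $\frac{4200053}{262206498564} \approx 1.6018 \cdot 10^{-5}$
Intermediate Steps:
$M = -32727$ ($M = \left(55 - 64\right) - 32718 = -9 - 32718 = -32727$)
$E{\left(D \right)} = 9 D$
$b = - \frac{4200053}{8011932}$ ($b = - \frac{15858}{31054} - \frac{21}{9 \cdot 172} = \left(-15858\right) \frac{1}{31054} - \frac{21}{1548} = - \frac{7929}{15527} - \frac{7}{516} = - \frac{4200053}{8011932} \approx -0.52422$)
$\frac{b}{M} = - \frac{4200053}{8011932 \left(-32727\right)} = \left(- \frac{4200053}{8011932}\right) \left(- \frac{1}{32727}\right) = \frac{4200053}{262206498564}$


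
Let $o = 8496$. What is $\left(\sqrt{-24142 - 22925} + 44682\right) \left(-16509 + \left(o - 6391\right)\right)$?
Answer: $-643599528 - 14404 i \sqrt{47067} \approx -6.436 \cdot 10^{8} - 3.1249 \cdot 10^{6} i$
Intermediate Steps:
$\left(\sqrt{-24142 - 22925} + 44682\right) \left(-16509 + \left(o - 6391\right)\right) = \left(\sqrt{-24142 - 22925} + 44682\right) \left(-16509 + \left(8496 - 6391\right)\right) = \left(\sqrt{-47067} + 44682\right) \left(-16509 + \left(8496 - 6391\right)\right) = \left(i \sqrt{47067} + 44682\right) \left(-16509 + 2105\right) = \left(44682 + i \sqrt{47067}\right) \left(-14404\right) = -643599528 - 14404 i \sqrt{47067}$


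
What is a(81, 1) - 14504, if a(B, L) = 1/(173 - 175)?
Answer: -29009/2 ≈ -14505.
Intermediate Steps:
a(B, L) = -½ (a(B, L) = 1/(-2) = -½)
a(81, 1) - 14504 = -½ - 14504 = -29009/2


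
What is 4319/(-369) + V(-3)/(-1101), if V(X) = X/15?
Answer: -7925242/677115 ≈ -11.704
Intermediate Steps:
V(X) = X/15 (V(X) = X*(1/15) = X/15)
4319/(-369) + V(-3)/(-1101) = 4319/(-369) + ((1/15)*(-3))/(-1101) = 4319*(-1/369) - ⅕*(-1/1101) = -4319/369 + 1/5505 = -7925242/677115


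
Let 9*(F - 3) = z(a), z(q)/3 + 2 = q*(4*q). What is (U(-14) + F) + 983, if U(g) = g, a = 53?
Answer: 14150/3 ≈ 4716.7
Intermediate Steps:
z(q) = -6 + 12*q² (z(q) = -6 + 3*(q*(4*q)) = -6 + 3*(4*q²) = -6 + 12*q²)
F = 11243/3 (F = 3 + (-6 + 12*53²)/9 = 3 + (-6 + 12*2809)/9 = 3 + (-6 + 33708)/9 = 3 + (⅑)*33702 = 3 + 11234/3 = 11243/3 ≈ 3747.7)
(U(-14) + F) + 983 = (-14 + 11243/3) + 983 = 11201/3 + 983 = 14150/3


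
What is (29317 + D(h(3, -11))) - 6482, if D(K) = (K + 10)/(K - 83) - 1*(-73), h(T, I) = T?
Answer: 1832627/80 ≈ 22908.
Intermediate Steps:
D(K) = 73 + (10 + K)/(-83 + K) (D(K) = (10 + K)/(-83 + K) + 73 = 73 + (10 + K)/(-83 + K))
(29317 + D(h(3, -11))) - 6482 = (29317 + (-6049 + 74*3)/(-83 + 3)) - 6482 = (29317 + (-6049 + 222)/(-80)) - 6482 = (29317 - 1/80*(-5827)) - 6482 = (29317 + 5827/80) - 6482 = 2351187/80 - 6482 = 1832627/80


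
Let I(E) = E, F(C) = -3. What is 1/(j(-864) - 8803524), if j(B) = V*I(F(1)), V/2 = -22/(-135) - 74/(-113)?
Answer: -5085/44765944492 ≈ -1.1359e-7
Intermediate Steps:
V = 24952/15255 (V = 2*(-22/(-135) - 74/(-113)) = 2*(-22*(-1/135) - 74*(-1/113)) = 2*(22/135 + 74/113) = 2*(12476/15255) = 24952/15255 ≈ 1.6357)
j(B) = -24952/5085 (j(B) = (24952/15255)*(-3) = -24952/5085)
1/(j(-864) - 8803524) = 1/(-24952/5085 - 8803524) = 1/(-44765944492/5085) = -5085/44765944492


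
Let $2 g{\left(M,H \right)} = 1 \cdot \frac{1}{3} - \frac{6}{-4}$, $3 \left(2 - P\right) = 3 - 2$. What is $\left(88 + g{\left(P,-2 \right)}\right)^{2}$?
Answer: $\frac{1138489}{144} \approx 7906.2$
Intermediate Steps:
$P = \frac{5}{3}$ ($P = 2 - \frac{3 - 2}{3} = 2 - \frac{1}{3} = \frac{5}{3} \approx 1.6667$)
$g{\left(M,H \right)} = \frac{11}{12}$ ($g{\left(M,H \right)} = \frac{1 \cdot \frac{1}{3} - \frac{6}{-4}}{2} = \frac{1 \cdot \frac{1}{3} - - \frac{3}{2}}{2} = \frac{\frac{1}{3} + \frac{3}{2}}{2} = \frac{1}{2} \cdot \frac{11}{6} = \frac{11}{12}$)
$\left(88 + g{\left(P,-2 \right)}\right)^{2} = \left(88 + \frac{11}{12}\right)^{2} = \left(\frac{1067}{12}\right)^{2} = \frac{1138489}{144}$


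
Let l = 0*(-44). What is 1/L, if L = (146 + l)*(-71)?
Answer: -1/10366 ≈ -9.6469e-5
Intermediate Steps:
l = 0
L = -10366 (L = (146 + 0)*(-71) = 146*(-71) = -10366)
1/L = 1/(-10366) = -1/10366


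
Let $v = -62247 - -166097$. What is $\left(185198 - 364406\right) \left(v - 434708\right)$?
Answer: $59292400464$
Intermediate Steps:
$v = 103850$ ($v = -62247 + 166097 = 103850$)
$\left(185198 - 364406\right) \left(v - 434708\right) = \left(185198 - 364406\right) \left(103850 - 434708\right) = \left(-179208\right) \left(-330858\right) = 59292400464$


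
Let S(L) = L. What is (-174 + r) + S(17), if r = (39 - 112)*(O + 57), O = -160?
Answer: 7362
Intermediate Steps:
r = 7519 (r = (39 - 112)*(-160 + 57) = -73*(-103) = 7519)
(-174 + r) + S(17) = (-174 + 7519) + 17 = 7345 + 17 = 7362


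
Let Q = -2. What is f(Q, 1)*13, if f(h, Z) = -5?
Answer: -65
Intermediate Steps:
f(Q, 1)*13 = -5*13 = -65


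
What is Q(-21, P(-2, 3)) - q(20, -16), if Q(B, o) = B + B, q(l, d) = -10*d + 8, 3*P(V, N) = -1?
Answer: -210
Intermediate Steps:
P(V, N) = -⅓ (P(V, N) = (⅓)*(-1) = -⅓)
q(l, d) = 8 - 10*d
Q(B, o) = 2*B
Q(-21, P(-2, 3)) - q(20, -16) = 2*(-21) - (8 - 10*(-16)) = -42 - (8 + 160) = -42 - 1*168 = -42 - 168 = -210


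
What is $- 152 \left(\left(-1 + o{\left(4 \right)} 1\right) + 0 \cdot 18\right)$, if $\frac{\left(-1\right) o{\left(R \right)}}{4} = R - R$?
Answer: $152$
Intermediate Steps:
$o{\left(R \right)} = 0$ ($o{\left(R \right)} = - 4 \left(R - R\right) = \left(-4\right) 0 = 0$)
$- 152 \left(\left(-1 + o{\left(4 \right)} 1\right) + 0 \cdot 18\right) = - 152 \left(\left(-1 + 0 \cdot 1\right) + 0 \cdot 18\right) = - 152 \left(\left(-1 + 0\right) + 0\right) = - 152 \left(-1 + 0\right) = \left(-152\right) \left(-1\right) = 152$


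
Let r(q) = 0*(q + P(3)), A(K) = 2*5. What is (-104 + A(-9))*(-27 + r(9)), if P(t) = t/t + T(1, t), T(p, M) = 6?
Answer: 2538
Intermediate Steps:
A(K) = 10
P(t) = 7 (P(t) = t/t + 6 = 1 + 6 = 7)
r(q) = 0 (r(q) = 0*(q + 7) = 0*(7 + q) = 0)
(-104 + A(-9))*(-27 + r(9)) = (-104 + 10)*(-27 + 0) = -94*(-27) = 2538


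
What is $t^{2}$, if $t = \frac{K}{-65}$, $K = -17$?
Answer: $\frac{289}{4225} \approx 0.068402$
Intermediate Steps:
$t = \frac{17}{65}$ ($t = - \frac{17}{-65} = \left(-17\right) \left(- \frac{1}{65}\right) = \frac{17}{65} \approx 0.26154$)
$t^{2} = \left(\frac{17}{65}\right)^{2} = \frac{289}{4225}$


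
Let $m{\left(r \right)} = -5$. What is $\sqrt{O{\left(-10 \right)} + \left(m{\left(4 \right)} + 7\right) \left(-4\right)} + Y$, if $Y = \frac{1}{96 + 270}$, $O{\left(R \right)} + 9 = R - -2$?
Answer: $\frac{1}{366} + 5 i \approx 0.0027322 + 5.0 i$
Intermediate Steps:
$O{\left(R \right)} = -7 + R$ ($O{\left(R \right)} = -9 + \left(R - -2\right) = -9 + \left(R + 2\right) = -9 + \left(2 + R\right) = -7 + R$)
$Y = \frac{1}{366} \approx 0.0027322$
$\sqrt{O{\left(-10 \right)} + \left(m{\left(4 \right)} + 7\right) \left(-4\right)} + Y = \sqrt{\left(-7 - 10\right) + \left(-5 + 7\right) \left(-4\right)} + \frac{1}{366} = \sqrt{-17 + 2 \left(-4\right)} + \frac{1}{366} = \sqrt{-17 - 8} + \frac{1}{366} = \sqrt{-25} + \frac{1}{366} = 5 i + \frac{1}{366} = \frac{1}{366} + 5 i$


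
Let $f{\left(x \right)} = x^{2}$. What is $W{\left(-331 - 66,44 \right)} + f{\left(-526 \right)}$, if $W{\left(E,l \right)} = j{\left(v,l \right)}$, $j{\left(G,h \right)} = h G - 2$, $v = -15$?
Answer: $276014$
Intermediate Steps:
$j{\left(G,h \right)} = -2 + G h$ ($j{\left(G,h \right)} = G h - 2 = -2 + G h$)
$W{\left(E,l \right)} = -2 - 15 l$
$W{\left(-331 - 66,44 \right)} + f{\left(-526 \right)} = \left(-2 - 660\right) + \left(-526\right)^{2} = \left(-2 - 660\right) + 276676 = -662 + 276676 = 276014$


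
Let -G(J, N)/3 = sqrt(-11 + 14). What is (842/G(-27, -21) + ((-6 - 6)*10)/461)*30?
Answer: -3600/461 - 8420*sqrt(3)/3 ≈ -4869.1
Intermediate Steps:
G(J, N) = -3*sqrt(3) (G(J, N) = -3*sqrt(-11 + 14) = -3*sqrt(3))
(842/G(-27, -21) + ((-6 - 6)*10)/461)*30 = (842/((-3*sqrt(3))) + ((-6 - 6)*10)/461)*30 = (842*(-sqrt(3)/9) - 12*10*(1/461))*30 = (-842*sqrt(3)/9 - 120*1/461)*30 = (-842*sqrt(3)/9 - 120/461)*30 = (-120/461 - 842*sqrt(3)/9)*30 = -3600/461 - 8420*sqrt(3)/3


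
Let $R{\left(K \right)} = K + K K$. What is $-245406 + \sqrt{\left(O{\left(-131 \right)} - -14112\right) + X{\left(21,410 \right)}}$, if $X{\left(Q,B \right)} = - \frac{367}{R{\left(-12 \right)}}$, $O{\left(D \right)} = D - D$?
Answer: $-245406 + \frac{\sqrt{61459761}}{66} \approx -2.4529 \cdot 10^{5}$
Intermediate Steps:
$R{\left(K \right)} = K + K^{2}$
$O{\left(D \right)} = 0$
$X{\left(Q,B \right)} = - \frac{367}{132}$ ($X{\left(Q,B \right)} = - \frac{367}{\left(-12\right) \left(1 - 12\right)} = - \frac{367}{\left(-12\right) \left(-11\right)} = - \frac{367}{132}$)
$-245406 + \sqrt{\left(O{\left(-131 \right)} - -14112\right) + X{\left(21,410 \right)}} = -245406 + \sqrt{\left(0 - -14112\right) - \frac{367}{132}} = -245406 + \sqrt{\left(0 + \left(-96 + 14208\right)\right) - \frac{367}{132}} = -245406 + \sqrt{\left(0 + 14112\right) - \frac{367}{132}} = -245406 + \sqrt{14112 - \frac{367}{132}} = -245406 + \sqrt{\frac{1862417}{132}} = -245406 + \frac{\sqrt{61459761}}{66}$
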